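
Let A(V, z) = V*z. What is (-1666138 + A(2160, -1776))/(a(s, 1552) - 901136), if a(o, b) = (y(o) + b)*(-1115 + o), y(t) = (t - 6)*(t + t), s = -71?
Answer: 2751149/7854766 ≈ 0.35025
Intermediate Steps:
y(t) = 2*t*(-6 + t) (y(t) = (-6 + t)*(2*t) = 2*t*(-6 + t))
a(o, b) = (-1115 + o)*(b + 2*o*(-6 + o)) (a(o, b) = (2*o*(-6 + o) + b)*(-1115 + o) = (b + 2*o*(-6 + o))*(-1115 + o) = (-1115 + o)*(b + 2*o*(-6 + o)))
(-1666138 + A(2160, -1776))/(a(s, 1552) - 901136) = (-1666138 + 2160*(-1776))/((-2242*(-71)² - 1115*1552 + 2*(-71)³ + 13380*(-71) + 1552*(-71)) - 901136) = (-1666138 - 3836160)/((-2242*5041 - 1730480 + 2*(-357911) - 949980 - 110192) - 901136) = -5502298/((-11301922 - 1730480 - 715822 - 949980 - 110192) - 901136) = -5502298/(-14808396 - 901136) = -5502298/(-15709532) = -5502298*(-1/15709532) = 2751149/7854766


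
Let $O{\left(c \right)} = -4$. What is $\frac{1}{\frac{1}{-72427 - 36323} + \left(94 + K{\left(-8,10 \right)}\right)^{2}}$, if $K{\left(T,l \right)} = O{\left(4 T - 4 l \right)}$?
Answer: $\frac{108750}{880874999} \approx 0.00012346$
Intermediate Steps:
$K{\left(T,l \right)} = -4$
$\frac{1}{\frac{1}{-72427 - 36323} + \left(94 + K{\left(-8,10 \right)}\right)^{2}} = \frac{1}{\frac{1}{-72427 - 36323} + \left(94 - 4\right)^{2}} = \frac{1}{\frac{1}{-108750} + 90^{2}} = \frac{1}{- \frac{1}{108750} + 8100} = \frac{1}{\frac{880874999}{108750}} = \frac{108750}{880874999}$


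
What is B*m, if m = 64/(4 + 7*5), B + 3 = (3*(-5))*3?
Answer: -1024/13 ≈ -78.769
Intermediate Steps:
B = -48 (B = -3 + (3*(-5))*3 = -3 - 15*3 = -3 - 45 = -48)
m = 64/39 (m = 64/(4 + 35) = 64/39 ≈ 1.6410)
B*m = -48*64/39 = -1024/13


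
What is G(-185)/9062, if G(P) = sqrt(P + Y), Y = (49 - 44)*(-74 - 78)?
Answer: 3*I*sqrt(105)/9062 ≈ 0.0033923*I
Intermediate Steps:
Y = -760 (Y = 5*(-152) = -760)
G(P) = sqrt(-760 + P) (G(P) = sqrt(P - 760) = sqrt(-760 + P))
G(-185)/9062 = sqrt(-760 - 185)/9062 = sqrt(-945)*(1/9062) = (3*I*sqrt(105))*(1/9062) = 3*I*sqrt(105)/9062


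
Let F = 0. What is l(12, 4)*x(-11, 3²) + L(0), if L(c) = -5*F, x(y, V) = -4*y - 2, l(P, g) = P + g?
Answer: 672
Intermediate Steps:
x(y, V) = -2 - 4*y
L(c) = 0 (L(c) = -5*0 = 0)
l(12, 4)*x(-11, 3²) + L(0) = (12 + 4)*(-2 - 4*(-11)) + 0 = 16*(-2 + 44) + 0 = 16*42 + 0 = 672 + 0 = 672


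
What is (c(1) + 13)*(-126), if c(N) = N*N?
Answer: -1764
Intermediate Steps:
c(N) = N**2
(c(1) + 13)*(-126) = (1**2 + 13)*(-126) = (1 + 13)*(-126) = 14*(-126) = -1764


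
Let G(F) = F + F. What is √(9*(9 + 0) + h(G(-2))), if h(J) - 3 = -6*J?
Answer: 6*√3 ≈ 10.392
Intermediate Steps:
G(F) = 2*F
h(J) = 3 - 6*J
√(9*(9 + 0) + h(G(-2))) = √(9*(9 + 0) + (3 - 12*(-2))) = √(9*9 + (3 - 6*(-4))) = √(81 + (3 + 24)) = √(81 + 27) = √108 = 6*√3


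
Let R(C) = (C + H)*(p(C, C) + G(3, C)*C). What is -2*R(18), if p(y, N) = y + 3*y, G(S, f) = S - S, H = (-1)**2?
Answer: -2736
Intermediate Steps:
H = 1
G(S, f) = 0
p(y, N) = 4*y
R(C) = 4*C*(1 + C) (R(C) = (C + 1)*(4*C + 0*C) = (1 + C)*(4*C + 0) = (1 + C)*(4*C) = 4*C*(1 + C))
-2*R(18) = -8*18*(1 + 18) = -8*18*19 = -2*1368 = -2736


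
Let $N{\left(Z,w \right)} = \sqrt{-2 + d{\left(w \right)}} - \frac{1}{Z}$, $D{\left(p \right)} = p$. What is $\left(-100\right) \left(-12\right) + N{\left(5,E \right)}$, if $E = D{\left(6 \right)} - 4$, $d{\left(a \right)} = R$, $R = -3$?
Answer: $\frac{5999}{5} + i \sqrt{5} \approx 1199.8 + 2.2361 i$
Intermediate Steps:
$d{\left(a \right)} = -3$
$E = 2$ ($E = 6 - 4 = 2$)
$N{\left(Z,w \right)} = - \frac{1}{Z} + i \sqrt{5}$ ($N{\left(Z,w \right)} = \sqrt{-2 - 3} - \frac{1}{Z} = \sqrt{-5} - \frac{1}{Z} = i \sqrt{5} - \frac{1}{Z} = - \frac{1}{Z} + i \sqrt{5}$)
$\left(-100\right) \left(-12\right) + N{\left(5,E \right)} = \left(-100\right) \left(-12\right) + \left(- \frac{1}{5} + i \sqrt{5}\right) = 1200 + \left(\left(-1\right) \frac{1}{5} + i \sqrt{5}\right) = 1200 - \left(\frac{1}{5} - i \sqrt{5}\right) = \frac{5999}{5} + i \sqrt{5}$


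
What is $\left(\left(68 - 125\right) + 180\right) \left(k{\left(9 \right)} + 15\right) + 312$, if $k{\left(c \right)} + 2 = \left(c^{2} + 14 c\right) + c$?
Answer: $28479$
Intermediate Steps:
$k{\left(c \right)} = -2 + c^{2} + 15 c$ ($k{\left(c \right)} = -2 + \left(\left(c^{2} + 14 c\right) + c\right) = -2 + \left(c^{2} + 15 c\right) = -2 + c^{2} + 15 c$)
$\left(\left(68 - 125\right) + 180\right) \left(k{\left(9 \right)} + 15\right) + 312 = \left(\left(68 - 125\right) + 180\right) \left(\left(-2 + 9^{2} + 15 \cdot 9\right) + 15\right) + 312 = \left(\left(68 - 125\right) + 180\right) \left(\left(-2 + 81 + 135\right) + 15\right) + 312 = \left(-57 + 180\right) \left(214 + 15\right) + 312 = 123 \cdot 229 + 312 = 28167 + 312 = 28479$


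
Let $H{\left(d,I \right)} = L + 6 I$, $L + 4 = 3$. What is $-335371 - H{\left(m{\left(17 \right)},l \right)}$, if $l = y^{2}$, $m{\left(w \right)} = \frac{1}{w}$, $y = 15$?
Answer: $-336720$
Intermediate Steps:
$L = -1$ ($L = -4 + 3 = -1$)
$l = 225$ ($l = 15^{2} = 225$)
$H{\left(d,I \right)} = -1 + 6 I$
$-335371 - H{\left(m{\left(17 \right)},l \right)} = -335371 - \left(-1 + 6 \cdot 225\right) = -335371 - \left(-1 + 1350\right) = -335371 - 1349 = -336720$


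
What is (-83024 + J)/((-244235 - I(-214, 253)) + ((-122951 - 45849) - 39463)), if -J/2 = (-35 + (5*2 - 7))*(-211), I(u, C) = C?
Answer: 32176/150917 ≈ 0.21320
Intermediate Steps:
J = -13504 (J = -2*(-35 + (5*2 - 7))*(-211) = -2*(-35 + (10 - 7))*(-211) = -2*(-35 + 3)*(-211) = -(-64)*(-211) = -2*6752 = -13504)
(-83024 + J)/((-244235 - I(-214, 253)) + ((-122951 - 45849) - 39463)) = (-83024 - 13504)/((-244235 - 1*253) + ((-122951 - 45849) - 39463)) = -96528/((-244235 - 253) + (-168800 - 39463)) = -96528/(-244488 - 208263) = -96528/(-452751) = -96528*(-1/452751) = 32176/150917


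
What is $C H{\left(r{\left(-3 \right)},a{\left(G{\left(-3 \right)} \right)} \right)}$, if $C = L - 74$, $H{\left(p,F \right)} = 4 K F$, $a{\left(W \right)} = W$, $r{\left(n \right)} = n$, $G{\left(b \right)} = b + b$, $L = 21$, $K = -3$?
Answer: $-3816$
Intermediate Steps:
$G{\left(b \right)} = 2 b$
$H{\left(p,F \right)} = - 12 F$ ($H{\left(p,F \right)} = 4 \left(-3\right) F = - 12 F$)
$C = -53$ ($C = 21 - 74 = -53$)
$C H{\left(r{\left(-3 \right)},a{\left(G{\left(-3 \right)} \right)} \right)} = - 53 \left(- 12 \cdot 2 \left(-3\right)\right) = - 53 \left(\left(-12\right) \left(-6\right)\right) = \left(-53\right) 72 = -3816$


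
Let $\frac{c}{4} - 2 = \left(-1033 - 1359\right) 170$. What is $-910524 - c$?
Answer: $716028$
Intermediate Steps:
$c = -1626552$ ($c = 8 + 4 \left(-1033 - 1359\right) 170 = 8 + 4 \left(\left(-2392\right) 170\right) = 8 + 4 \left(-406640\right) = 8 - 1626560 = -1626552$)
$-910524 - c = -910524 - -1626552 = -910524 + 1626552 = 716028$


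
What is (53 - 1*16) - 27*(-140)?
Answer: 3817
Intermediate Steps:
(53 - 1*16) - 27*(-140) = (53 - 16) + 3780 = 37 + 3780 = 3817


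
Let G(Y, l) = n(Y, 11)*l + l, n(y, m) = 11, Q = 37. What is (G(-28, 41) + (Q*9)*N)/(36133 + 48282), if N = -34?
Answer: -2166/16883 ≈ -0.12829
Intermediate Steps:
G(Y, l) = 12*l (G(Y, l) = 11*l + l = 12*l)
(G(-28, 41) + (Q*9)*N)/(36133 + 48282) = (12*41 + (37*9)*(-34))/(36133 + 48282) = (492 + 333*(-34))/84415 = (492 - 11322)*(1/84415) = -10830*1/84415 = -2166/16883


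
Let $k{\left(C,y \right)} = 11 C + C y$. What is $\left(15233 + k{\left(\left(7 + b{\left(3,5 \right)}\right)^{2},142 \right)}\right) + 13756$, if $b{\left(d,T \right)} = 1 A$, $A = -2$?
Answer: $32814$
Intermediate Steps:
$b{\left(d,T \right)} = -2$ ($b{\left(d,T \right)} = 1 \left(-2\right) = -2$)
$\left(15233 + k{\left(\left(7 + b{\left(3,5 \right)}\right)^{2},142 \right)}\right) + 13756 = \left(15233 + \left(7 - 2\right)^{2} \left(11 + 142\right)\right) + 13756 = \left(15233 + 5^{2} \cdot 153\right) + 13756 = \left(15233 + 25 \cdot 153\right) + 13756 = \left(15233 + 3825\right) + 13756 = 19058 + 13756 = 32814$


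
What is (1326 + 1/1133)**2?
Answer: 2257082564881/1283689 ≈ 1.7583e+6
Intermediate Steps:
(1326 + 1/1133)**2 = (1502359/1133)**2 = 2257082564881/1283689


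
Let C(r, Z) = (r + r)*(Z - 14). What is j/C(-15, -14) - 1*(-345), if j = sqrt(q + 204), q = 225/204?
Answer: 345 + sqrt(237099)/28560 ≈ 345.02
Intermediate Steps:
C(r, Z) = 2*r*(-14 + Z) (C(r, Z) = (2*r)*(-14 + Z) = 2*r*(-14 + Z))
q = 75/68 (q = 225*(1/204) = 75/68 ≈ 1.1029)
j = sqrt(237099)/34 (j = sqrt(75/68 + 204) = sqrt(13947/68) = sqrt(237099)/34 ≈ 14.321)
j/C(-15, -14) - 1*(-345) = (sqrt(237099)/34)/((2*(-15)*(-14 - 14))) - 1*(-345) = (sqrt(237099)/34)/((2*(-15)*(-28))) + 345 = (sqrt(237099)/34)/840 + 345 = (sqrt(237099)/34)*(1/840) + 345 = sqrt(237099)/28560 + 345 = 345 + sqrt(237099)/28560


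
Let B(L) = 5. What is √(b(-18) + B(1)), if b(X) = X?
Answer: I*√13 ≈ 3.6056*I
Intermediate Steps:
√(b(-18) + B(1)) = √(-18 + 5) = √(-13) = I*√13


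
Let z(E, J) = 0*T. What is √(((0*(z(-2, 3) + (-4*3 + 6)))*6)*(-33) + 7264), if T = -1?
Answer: 4*√454 ≈ 85.229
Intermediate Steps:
z(E, J) = 0 (z(E, J) = 0*(-1) = 0)
√(((0*(z(-2, 3) + (-4*3 + 6)))*6)*(-33) + 7264) = √(((0*(0 + (-4*3 + 6)))*6)*(-33) + 7264) = √(((0*(0 + (-12 + 6)))*6)*(-33) + 7264) = √(((0*(0 - 6))*6)*(-33) + 7264) = √(((0*(-6))*6)*(-33) + 7264) = √((0*6)*(-33) + 7264) = √(0*(-33) + 7264) = √(0 + 7264) = √7264 = 4*√454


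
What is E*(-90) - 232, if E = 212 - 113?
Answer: -9142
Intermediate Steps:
E = 99
E*(-90) - 232 = 99*(-90) - 232 = -8910 - 232 = -9142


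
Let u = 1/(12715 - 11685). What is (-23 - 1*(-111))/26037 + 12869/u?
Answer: 31374750698/2367 ≈ 1.3255e+7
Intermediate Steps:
u = 1/1030 ≈ 0.00097087
(-23 - 1*(-111))/26037 + 12869/u = (-23 - 1*(-111))/26037 + 12869/(1/1030) = (-23 + 111)*(1/26037) + 12869*1030 = 88*(1/26037) + 13255070 = 8/2367 + 13255070 = 31374750698/2367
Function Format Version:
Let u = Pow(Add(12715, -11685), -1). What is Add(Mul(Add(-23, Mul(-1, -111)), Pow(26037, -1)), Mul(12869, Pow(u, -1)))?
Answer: Rational(31374750698, 2367) ≈ 1.3255e+7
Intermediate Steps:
u = Rational(1, 1030) (u = Pow(1030, -1) = Rational(1, 1030) ≈ 0.00097087)
Add(Mul(Add(-23, Mul(-1, -111)), Pow(26037, -1)), Mul(12869, Pow(u, -1))) = Add(Mul(Add(-23, Mul(-1, -111)), Pow(26037, -1)), Mul(12869, Pow(Rational(1, 1030), -1))) = Add(Mul(Add(-23, 111), Rational(1, 26037)), Mul(12869, 1030)) = Add(Mul(88, Rational(1, 26037)), 13255070) = Add(Rational(8, 2367), 13255070) = Rational(31374750698, 2367)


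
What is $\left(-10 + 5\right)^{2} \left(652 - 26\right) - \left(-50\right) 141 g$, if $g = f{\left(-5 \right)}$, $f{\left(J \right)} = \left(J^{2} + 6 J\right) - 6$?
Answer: $-61900$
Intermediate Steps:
$f{\left(J \right)} = -6 + J^{2} + 6 J$
$g = -11$ ($g = -6 + \left(-5\right)^{2} + 6 \left(-5\right) = -6 + 25 - 30 = -11$)
$\left(-10 + 5\right)^{2} \left(652 - 26\right) - \left(-50\right) 141 g = \left(-10 + 5\right)^{2} \left(652 - 26\right) - \left(-50\right) 141 \left(-11\right) = \left(-5\right)^{2} \cdot 626 - \left(-7050\right) \left(-11\right) = 25 \cdot 626 - 77550 = 15650 - 77550 = -61900$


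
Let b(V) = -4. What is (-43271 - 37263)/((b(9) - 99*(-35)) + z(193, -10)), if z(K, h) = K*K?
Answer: -40267/20355 ≈ -1.9782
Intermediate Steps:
z(K, h) = K**2
(-43271 - 37263)/((b(9) - 99*(-35)) + z(193, -10)) = (-43271 - 37263)/((-4 - 99*(-35)) + 193**2) = -80534/((-4 + 3465) + 37249) = -80534/(3461 + 37249) = -80534/40710 = -80534*1/40710 = -40267/20355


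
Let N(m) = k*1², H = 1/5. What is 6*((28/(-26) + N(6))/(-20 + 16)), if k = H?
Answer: 171/130 ≈ 1.3154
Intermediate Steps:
H = ⅕ (H = 1*(⅕) = ⅕ ≈ 0.20000)
k = ⅕ ≈ 0.20000
N(m) = ⅕ (N(m) = (⅕)*1² = (⅕)*1 = ⅕)
6*((28/(-26) + N(6))/(-20 + 16)) = 6*((28/(-26) + ⅕)/(-20 + 16)) = 6*((28*(-1/26) + ⅕)/(-4)) = 6*((-14/13 + ⅕)*(-¼)) = 6*(-57/65*(-¼)) = 6*(57/260) = 171/130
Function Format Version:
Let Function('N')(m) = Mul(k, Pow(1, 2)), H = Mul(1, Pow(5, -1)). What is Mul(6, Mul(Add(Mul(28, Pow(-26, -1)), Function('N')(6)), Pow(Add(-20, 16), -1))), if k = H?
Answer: Rational(171, 130) ≈ 1.3154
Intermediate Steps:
H = Rational(1, 5) (H = Mul(1, Rational(1, 5)) = Rational(1, 5) ≈ 0.20000)
k = Rational(1, 5) ≈ 0.20000
Function('N')(m) = Rational(1, 5) (Function('N')(m) = Mul(Rational(1, 5), Pow(1, 2)) = Mul(Rational(1, 5), 1) = Rational(1, 5))
Mul(6, Mul(Add(Mul(28, Pow(-26, -1)), Function('N')(6)), Pow(Add(-20, 16), -1))) = Mul(6, Mul(Add(Mul(28, Pow(-26, -1)), Rational(1, 5)), Pow(Add(-20, 16), -1))) = Mul(6, Mul(Add(Mul(28, Rational(-1, 26)), Rational(1, 5)), Pow(-4, -1))) = Mul(6, Mul(Add(Rational(-14, 13), Rational(1, 5)), Rational(-1, 4))) = Mul(6, Mul(Rational(-57, 65), Rational(-1, 4))) = Mul(6, Rational(57, 260)) = Rational(171, 130)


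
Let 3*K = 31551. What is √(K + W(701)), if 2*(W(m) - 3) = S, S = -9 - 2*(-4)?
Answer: √42078/2 ≈ 102.56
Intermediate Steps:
S = -1 (S = -9 + 8 = -1)
K = 10517 (K = (⅓)*31551 = 10517)
W(m) = 5/2 (W(m) = 3 + (½)*(-1) = 3 - ½ = 5/2)
√(K + W(701)) = √(10517 + 5/2) = √(21039/2) = √42078/2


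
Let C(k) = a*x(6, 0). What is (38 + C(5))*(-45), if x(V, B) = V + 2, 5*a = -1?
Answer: -1638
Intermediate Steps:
a = -1/5 (a = (1/5)*(-1) = -1/5 ≈ -0.20000)
x(V, B) = 2 + V
C(k) = -8/5 (C(k) = -(2 + 6)/5 = -1/5*8 = -8/5)
(38 + C(5))*(-45) = (38 - 8/5)*(-45) = (182/5)*(-45) = -1638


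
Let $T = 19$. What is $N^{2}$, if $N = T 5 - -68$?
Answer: $26569$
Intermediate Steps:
$N = 163$ ($N = 19 \cdot 5 - -68 = 95 + 68 = 163$)
$N^{2} = 163^{2} = 26569$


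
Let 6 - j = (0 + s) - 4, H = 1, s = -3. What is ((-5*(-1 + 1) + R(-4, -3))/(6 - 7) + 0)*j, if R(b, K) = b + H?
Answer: 39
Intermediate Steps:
R(b, K) = 1 + b (R(b, K) = b + 1 = 1 + b)
j = 13 (j = 6 - ((0 - 3) - 4) = 6 - (-3 - 4) = 6 - 1*(-7) = 6 + 7 = 13)
((-5*(-1 + 1) + R(-4, -3))/(6 - 7) + 0)*j = ((-5*(-1 + 1) + (1 - 4))/(6 - 7) + 0)*13 = ((-5*0 - 3)/(-1) + 0)*13 = ((0 - 3)*(-1) + 0)*13 = (-3*(-1) + 0)*13 = (3 + 0)*13 = 3*13 = 39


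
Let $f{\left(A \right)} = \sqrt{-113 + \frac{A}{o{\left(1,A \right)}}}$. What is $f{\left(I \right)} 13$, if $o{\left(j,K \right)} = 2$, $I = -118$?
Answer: $26 i \sqrt{43} \approx 170.49 i$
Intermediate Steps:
$f{\left(A \right)} = \sqrt{-113 + \frac{A}{2}}$
$f{\left(I \right)} 13 = \frac{\sqrt{-452 + 2 \left(-118\right)}}{2} \cdot 13 = \frac{\sqrt{-452 - 236}}{2} \cdot 13 = \frac{\sqrt{-688}}{2} \cdot 13 = \frac{4 i \sqrt{43}}{2} \cdot 13 = 2 i \sqrt{43} \cdot 13 = 26 i \sqrt{43}$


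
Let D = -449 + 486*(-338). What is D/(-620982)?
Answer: 164717/620982 ≈ 0.26525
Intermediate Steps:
D = -164717 (D = -449 - 164268 = -164717)
D/(-620982) = -164717/(-620982) = -164717*(-1/620982) = 164717/620982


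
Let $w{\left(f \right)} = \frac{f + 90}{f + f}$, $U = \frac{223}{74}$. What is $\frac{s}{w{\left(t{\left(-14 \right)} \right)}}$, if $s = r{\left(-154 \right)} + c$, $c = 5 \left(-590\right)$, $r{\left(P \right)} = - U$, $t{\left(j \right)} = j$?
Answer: $\frac{1529661}{1406} \approx 1088.0$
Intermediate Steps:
$U = \frac{223}{74}$ ($U = 223 \cdot \frac{1}{74} = \frac{223}{74} \approx 3.0135$)
$r{\left(P \right)} = - \frac{223}{74}$ ($r{\left(P \right)} = \left(-1\right) \frac{223}{74} = - \frac{223}{74}$)
$w{\left(f \right)} = \frac{90 + f}{2 f}$
$c = -2950$
$s = - \frac{218523}{74}$ ($s = - \frac{223}{74} - 2950 = - \frac{218523}{74} \approx -2953.0$)
$\frac{s}{w{\left(t{\left(-14 \right)} \right)}} = - \frac{218523}{74 \frac{90 - 14}{2 \left(-14\right)}} = - \frac{218523}{74 \cdot \frac{1}{2} \left(- \frac{1}{14}\right) 76} = - \frac{218523}{74 \left(- \frac{19}{7}\right)} = \left(- \frac{218523}{74}\right) \left(- \frac{7}{19}\right) = \frac{1529661}{1406}$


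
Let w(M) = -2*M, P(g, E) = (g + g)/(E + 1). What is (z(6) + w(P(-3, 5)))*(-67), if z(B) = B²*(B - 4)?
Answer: -4958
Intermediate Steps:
P(g, E) = 2*g/(1 + E) (P(g, E) = (2*g)/(1 + E) = 2*g/(1 + E))
z(B) = B²*(-4 + B)
(z(6) + w(P(-3, 5)))*(-67) = (6²*(-4 + 6) - 4*(-3)/(1 + 5))*(-67) = (36*2 - 4*(-3)/6)*(-67) = (72 - 4*(-3)/6)*(-67) = (72 - 2*(-1))*(-67) = (72 + 2)*(-67) = 74*(-67) = -4958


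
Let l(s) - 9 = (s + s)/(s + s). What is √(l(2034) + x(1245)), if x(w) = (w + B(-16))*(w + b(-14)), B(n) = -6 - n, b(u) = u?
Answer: √1544915 ≈ 1242.9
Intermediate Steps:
x(w) = (-14 + w)*(10 + w) (x(w) = (w + (-6 - 1*(-16)))*(w - 14) = (w + (-6 + 16))*(-14 + w) = (w + 10)*(-14 + w) = (10 + w)*(-14 + w) = (-14 + w)*(10 + w))
l(s) = 10 (l(s) = 9 + (s + s)/(s + s) = 9 + (2*s)/((2*s)) = 9 + (2*s)*(1/(2*s)) = 9 + 1 = 10)
√(l(2034) + x(1245)) = √(10 + (-140 + 1245² - 4*1245)) = √(10 + (-140 + 1550025 - 4980)) = √(10 + 1544905) = √1544915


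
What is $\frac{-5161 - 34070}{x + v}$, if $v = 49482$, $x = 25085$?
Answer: $- \frac{39231}{74567} \approx -0.52612$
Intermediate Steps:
$\frac{-5161 - 34070}{x + v} = \frac{-5161 - 34070}{25085 + 49482} = - \frac{39231}{74567}$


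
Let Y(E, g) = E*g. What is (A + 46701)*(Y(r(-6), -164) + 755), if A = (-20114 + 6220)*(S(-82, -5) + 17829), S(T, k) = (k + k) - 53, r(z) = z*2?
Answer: -672020342469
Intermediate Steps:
r(z) = 2*z
S(T, k) = -53 + 2*k (S(T, k) = 2*k - 53 = -53 + 2*k)
A = -246840804 (A = (-20114 + 6220)*((-53 + 2*(-5)) + 17829) = -13894*((-53 - 10) + 17829) = -13894*(-63 + 17829) = -13894*17766 = -246840804)
(A + 46701)*(Y(r(-6), -164) + 755) = (-246840804 + 46701)*((2*(-6))*(-164) + 755) = -246794103*(-12*(-164) + 755) = -246794103*(1968 + 755) = -246794103*2723 = -672020342469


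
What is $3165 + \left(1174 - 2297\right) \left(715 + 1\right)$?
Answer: $-800903$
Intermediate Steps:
$3165 + \left(1174 - 2297\right) \left(715 + 1\right) = 3165 - 804068 = -800903$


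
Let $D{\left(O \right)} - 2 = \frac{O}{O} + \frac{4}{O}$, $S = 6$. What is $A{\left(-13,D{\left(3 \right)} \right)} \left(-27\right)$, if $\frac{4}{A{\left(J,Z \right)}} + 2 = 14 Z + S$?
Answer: $- \frac{162}{97} \approx -1.6701$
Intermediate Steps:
$D{\left(O \right)} = 3 + \frac{4}{O}$ ($D{\left(O \right)} = 2 + \left(\frac{O}{O} + \frac{4}{O}\right) = 2 + \left(1 + \frac{4}{O}\right) = 3 + \frac{4}{O}$)
$A{\left(J,Z \right)} = \frac{4}{4 + 14 Z}$ ($A{\left(J,Z \right)} = \frac{4}{-2 + \left(14 Z + 6\right)} = \frac{4}{-2 + \left(6 + 14 Z\right)} = \frac{4}{4 + 14 Z}$)
$A{\left(-13,D{\left(3 \right)} \right)} \left(-27\right) = \frac{2}{2 + 7 \left(3 + \frac{4}{3}\right)} \left(-27\right) = \frac{2}{2 + 7 \cdot \frac{13}{3}} \left(-27\right) = \frac{2}{2 + \frac{91}{3}} \left(-27\right) = \frac{2}{\frac{97}{3}} \left(-27\right) = 2 \cdot \frac{3}{97} \left(-27\right) = \frac{6}{97} \left(-27\right) = - \frac{162}{97}$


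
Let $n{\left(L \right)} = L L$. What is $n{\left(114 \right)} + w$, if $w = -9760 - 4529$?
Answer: $-1293$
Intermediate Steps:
$n{\left(L \right)} = L^{2}$
$w = -14289$
$n{\left(114 \right)} + w = 114^{2} - 14289 = 12996 - 14289 = -1293$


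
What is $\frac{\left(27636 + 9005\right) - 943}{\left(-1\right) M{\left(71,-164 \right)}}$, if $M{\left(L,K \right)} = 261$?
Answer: $- \frac{35698}{261} \approx -136.77$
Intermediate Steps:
$\frac{\left(27636 + 9005\right) - 943}{\left(-1\right) M{\left(71,-164 \right)}} = \frac{\left(27636 + 9005\right) - 943}{\left(-1\right) 261} = \frac{36641 - 943}{-261} = 35698 \left(- \frac{1}{261}\right) = - \frac{35698}{261}$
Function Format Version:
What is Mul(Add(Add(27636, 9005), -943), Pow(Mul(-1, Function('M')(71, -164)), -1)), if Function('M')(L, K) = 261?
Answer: Rational(-35698, 261) ≈ -136.77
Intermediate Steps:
Mul(Add(Add(27636, 9005), -943), Pow(Mul(-1, Function('M')(71, -164)), -1)) = Mul(Add(Add(27636, 9005), -943), Pow(Mul(-1, 261), -1)) = Mul(Add(36641, -943), Pow(-261, -1)) = Mul(35698, Rational(-1, 261)) = Rational(-35698, 261)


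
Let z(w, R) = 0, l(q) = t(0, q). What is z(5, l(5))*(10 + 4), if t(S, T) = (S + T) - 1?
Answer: 0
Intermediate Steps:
t(S, T) = -1 + S + T
l(q) = -1 + q (l(q) = -1 + 0 + q = -1 + q)
z(5, l(5))*(10 + 4) = 0*(10 + 4) = 0*14 = 0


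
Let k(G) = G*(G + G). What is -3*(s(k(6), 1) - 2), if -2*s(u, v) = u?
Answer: 114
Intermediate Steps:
k(G) = 2*G**2 (k(G) = G*(2*G) = 2*G**2)
s(u, v) = -u/2
-3*(s(k(6), 1) - 2) = -3*(-6**2 - 2) = -3*(-36 - 2) = -3*(-38) = 114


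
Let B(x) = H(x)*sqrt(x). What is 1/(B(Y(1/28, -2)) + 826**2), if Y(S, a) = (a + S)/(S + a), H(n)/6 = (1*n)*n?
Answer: 1/682282 ≈ 1.4657e-6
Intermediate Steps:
H(n) = 6*n**2 (H(n) = 6*((1*n)*n) = 6*(n*n) = 6*n**2)
Y(S, a) = 1 (Y(S, a) = (S + a)/(S + a) = 1)
B(x) = 6*x**(5/2) (B(x) = (6*x**2)*sqrt(x) = 6*x**(5/2))
1/(B(Y(1/28, -2)) + 826**2) = 1/(6*1**(5/2) + 826**2) = 1/(6*1 + 682276) = 1/(6 + 682276) = 1/682282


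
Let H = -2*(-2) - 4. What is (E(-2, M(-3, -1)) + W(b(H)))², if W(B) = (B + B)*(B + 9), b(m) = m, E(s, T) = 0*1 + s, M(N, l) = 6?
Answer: 4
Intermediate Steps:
H = 0 (H = 4 - 4 = 0)
E(s, T) = s (E(s, T) = 0 + s = s)
W(B) = 2*B*(9 + B) (W(B) = (2*B)*(9 + B) = 2*B*(9 + B))
(E(-2, M(-3, -1)) + W(b(H)))² = (-2 + 2*0*(9 + 0))² = (-2 + 2*0*9)² = (-2 + 0)² = (-2)² = 4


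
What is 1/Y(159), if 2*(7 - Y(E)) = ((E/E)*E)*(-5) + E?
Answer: 1/325 ≈ 0.0030769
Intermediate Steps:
Y(E) = 7 + 2*E (Y(E) = 7 - (((E/E)*E)*(-5) + E)/2 = 7 - ((1*E)*(-5) + E)/2 = 7 - (E*(-5) + E)/2 = 7 - (-5*E + E)/2 = 7 - (-2)*E = 7 + 2*E)
1/Y(159) = 1/(7 + 2*159) = 1/(7 + 318) = 1/325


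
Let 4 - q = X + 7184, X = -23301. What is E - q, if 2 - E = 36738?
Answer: -52857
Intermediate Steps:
E = -36736 (E = 2 - 1*36738 = 2 - 36738 = -36736)
q = 16121 (q = 4 - (-23301 + 7184) = 4 - 1*(-16117) = 4 + 16117 = 16121)
E - q = -36736 - 1*16121 = -36736 - 16121 = -52857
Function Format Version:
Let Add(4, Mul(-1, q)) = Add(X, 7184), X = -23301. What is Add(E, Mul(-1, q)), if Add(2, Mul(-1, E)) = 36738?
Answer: -52857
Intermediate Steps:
E = -36736 (E = Add(2, Mul(-1, 36738)) = Add(2, -36738) = -36736)
q = 16121 (q = Add(4, Mul(-1, Add(-23301, 7184))) = Add(4, Mul(-1, -16117)) = Add(4, 16117) = 16121)
Add(E, Mul(-1, q)) = Add(-36736, Mul(-1, 16121)) = Add(-36736, -16121) = -52857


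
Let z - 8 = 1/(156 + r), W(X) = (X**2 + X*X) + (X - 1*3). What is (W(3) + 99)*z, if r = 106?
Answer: 245349/262 ≈ 936.45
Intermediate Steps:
W(X) = -3 + X + 2*X**2 (W(X) = (X**2 + X**2) + (X - 3) = 2*X**2 + (-3 + X) = -3 + X + 2*X**2)
z = 2097/262 (z = 8 + 1/(156 + 106) = 8 + 1/262 = 2097/262 ≈ 8.0038)
(W(3) + 99)*z = ((-3 + 3 + 2*3**2) + 99)*(2097/262) = ((-3 + 3 + 2*9) + 99)*(2097/262) = ((-3 + 3 + 18) + 99)*(2097/262) = (18 + 99)*(2097/262) = 117*(2097/262) = 245349/262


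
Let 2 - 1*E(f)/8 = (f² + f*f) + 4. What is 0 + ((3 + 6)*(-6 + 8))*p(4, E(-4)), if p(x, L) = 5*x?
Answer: 360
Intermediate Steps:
E(f) = -16 - 16*f² (E(f) = 16 - 8*((f² + f*f) + 4) = 16 - 8*((f² + f²) + 4) = 16 - 8*(2*f² + 4) = 16 - 8*(4 + 2*f²) = 16 + (-32 - 16*f²) = -16 - 16*f²)
0 + ((3 + 6)*(-6 + 8))*p(4, E(-4)) = 0 + ((3 + 6)*(-6 + 8))*(5*4) = 0 + (9*2)*20 = 0 + 18*20 = 0 + 360 = 360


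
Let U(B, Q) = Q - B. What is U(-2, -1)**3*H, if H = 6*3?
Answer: 18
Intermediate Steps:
H = 18
U(-2, -1)**3*H = (-1 - 1*(-2))**3*18 = (-1 + 2)**3*18 = 1**3*18 = 1*18 = 18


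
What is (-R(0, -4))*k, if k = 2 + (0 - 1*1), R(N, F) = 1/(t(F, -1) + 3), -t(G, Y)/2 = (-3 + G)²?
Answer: 1/95 ≈ 0.010526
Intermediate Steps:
t(G, Y) = -2*(-3 + G)²
R(N, F) = 1/(3 - 2*(-3 + F)²) (R(N, F) = 1/(-2*(-3 + F)² + 3) = 1/(3 - 2*(-3 + F)²))
k = 1 (k = 2 + (0 - 1) = 2 - 1 = 1)
(-R(0, -4))*k = -(-1)/(-3 + 2*(-3 - 4)²)*1 = -(-1)/(-3 + 2*(-7)²)*1 = -(-1)/(-3 + 2*49)*1 = -(-1)/(-3 + 98)*1 = -(-1)/95*1 = -1*(-1/95)*1 = (1/95)*1 = 1/95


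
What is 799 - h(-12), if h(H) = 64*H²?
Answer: -8417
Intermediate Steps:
799 - h(-12) = 799 - 64*(-12)² = 799 - 64*144 = 799 - 1*9216 = 799 - 9216 = -8417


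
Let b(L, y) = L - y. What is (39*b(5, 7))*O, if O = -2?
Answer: 156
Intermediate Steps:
(39*b(5, 7))*O = (39*(5 - 1*7))*(-2) = (39*(5 - 7))*(-2) = (39*(-2))*(-2) = -78*(-2) = 156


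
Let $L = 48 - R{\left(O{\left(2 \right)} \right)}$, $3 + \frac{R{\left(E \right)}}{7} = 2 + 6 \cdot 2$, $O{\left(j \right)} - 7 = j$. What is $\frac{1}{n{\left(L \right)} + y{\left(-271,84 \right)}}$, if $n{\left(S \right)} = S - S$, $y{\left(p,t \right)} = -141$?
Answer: $- \frac{1}{141} \approx -0.0070922$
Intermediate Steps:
$O{\left(j \right)} = 7 + j$
$R{\left(E \right)} = 77$ ($R{\left(E \right)} = -21 + 7 \left(2 + 6 \cdot 2\right) = -21 + 7 \left(2 + 12\right) = -21 + 7 \cdot 14 = -21 + 98 = 77$)
$L = -29$ ($L = 48 - 77 = -29$)
$n{\left(S \right)} = 0$
$\frac{1}{n{\left(L \right)} + y{\left(-271,84 \right)}} = \frac{1}{0 - 141} = \frac{1}{-141} = - \frac{1}{141}$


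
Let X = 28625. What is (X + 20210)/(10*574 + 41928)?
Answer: 48835/47668 ≈ 1.0245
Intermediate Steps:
(X + 20210)/(10*574 + 41928) = (28625 + 20210)/(10*574 + 41928) = 48835/(5740 + 41928) = 48835/47668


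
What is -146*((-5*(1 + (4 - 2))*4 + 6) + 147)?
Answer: -13578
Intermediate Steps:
-146*((-5*(1 + (4 - 2))*4 + 6) + 147) = -146*((-5*(1 + 2)*4 + 6) + 147) = -146*((-5*3*4 + 6) + 147) = -146*((-15*4 + 6) + 147) = -146*((-60 + 6) + 147) = -146*(-54 + 147) = -146*93 = -13578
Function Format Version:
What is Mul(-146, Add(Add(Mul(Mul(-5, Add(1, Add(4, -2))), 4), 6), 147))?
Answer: -13578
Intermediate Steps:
Mul(-146, Add(Add(Mul(Mul(-5, Add(1, Add(4, -2))), 4), 6), 147)) = Mul(-146, Add(Add(Mul(Mul(-5, Add(1, 2)), 4), 6), 147)) = Mul(-146, Add(Add(Mul(Mul(-5, 3), 4), 6), 147)) = Mul(-146, Add(Add(Mul(-15, 4), 6), 147)) = Mul(-146, Add(Add(-60, 6), 147)) = Mul(-146, Add(-54, 147)) = Mul(-146, 93) = -13578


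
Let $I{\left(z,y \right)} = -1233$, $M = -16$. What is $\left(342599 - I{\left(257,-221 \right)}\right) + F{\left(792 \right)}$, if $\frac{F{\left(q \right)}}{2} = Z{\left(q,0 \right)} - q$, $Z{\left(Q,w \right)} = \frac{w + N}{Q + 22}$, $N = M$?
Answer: $\frac{139294920}{407} \approx 3.4225 \cdot 10^{5}$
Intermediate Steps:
$N = -16$
$Z{\left(Q,w \right)} = \frac{-16 + w}{22 + Q}$ ($Z{\left(Q,w \right)} = \frac{w - 16}{Q + 22} = \frac{-16 + w}{22 + Q}$)
$F{\left(q \right)} = - \frac{32}{22 + q} - 2 q$ ($F{\left(q \right)} = 2 \left(\frac{-16 + 0}{22 + q} - q\right) = 2 \left(\frac{1}{22 + q} \left(-16\right) - q\right) = 2 \left(- \frac{16}{22 + q} - q\right) = 2 \left(- q - \frac{16}{22 + q}\right) = - \frac{32}{22 + q} - 2 q$)
$\left(342599 - I{\left(257,-221 \right)}\right) + F{\left(792 \right)} = \left(342599 - -1233\right) + \frac{2 \left(-16 - 792 \left(22 + 792\right)\right)}{22 + 792} = \left(342599 + 1233\right) + \frac{2 \left(-16 - 792 \cdot 814\right)}{814} = 343832 + 2 \cdot \frac{1}{814} \left(-16 - 644688\right) = 343832 + 2 \cdot \frac{1}{814} \left(-644704\right) = 343832 - \frac{644704}{407} = \frac{139294920}{407}$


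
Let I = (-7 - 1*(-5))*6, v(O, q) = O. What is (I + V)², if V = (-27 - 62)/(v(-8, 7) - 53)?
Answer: 413449/3721 ≈ 111.11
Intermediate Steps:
V = 89/61 (V = (-27 - 62)/(-8 - 53) = -89/(-61) = -89*(-1/61) = 89/61 ≈ 1.4590)
I = -12 (I = (-7 + 5)*6 = -2*6 = -12)
(I + V)² = (-12 + 89/61)² = (-643/61)² = 413449/3721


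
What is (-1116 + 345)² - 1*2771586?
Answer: -2177145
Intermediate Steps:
(-1116 + 345)² - 1*2771586 = (-771)² - 2771586 = 594441 - 2771586 = -2177145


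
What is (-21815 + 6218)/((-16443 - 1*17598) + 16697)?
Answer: 15597/17344 ≈ 0.89927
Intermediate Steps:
(-21815 + 6218)/((-16443 - 1*17598) + 16697) = -15597/((-16443 - 17598) + 16697) = -15597/(-34041 + 16697) = -15597/(-17344) = -15597*(-1/17344) = 15597/17344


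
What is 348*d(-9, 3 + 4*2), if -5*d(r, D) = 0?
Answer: 0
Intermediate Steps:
d(r, D) = 0 (d(r, D) = -⅕*0 = 0)
348*d(-9, 3 + 4*2) = 348*0 = 0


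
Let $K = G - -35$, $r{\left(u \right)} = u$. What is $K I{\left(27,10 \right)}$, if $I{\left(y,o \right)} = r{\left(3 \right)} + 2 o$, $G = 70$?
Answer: $2415$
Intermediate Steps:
$I{\left(y,o \right)} = 3 + 2 o$
$K = 105$ ($K = 70 - -35 = 70 + 35 = 105$)
$K I{\left(27,10 \right)} = 105 \left(3 + 2 \cdot 10\right) = 105 \left(3 + 20\right) = 105 \cdot 23 = 2415$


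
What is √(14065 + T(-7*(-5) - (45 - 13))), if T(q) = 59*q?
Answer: √14242 ≈ 119.34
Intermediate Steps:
√(14065 + T(-7*(-5) - (45 - 13))) = √(14065 + 59*(-7*(-5) - (45 - 13))) = √(14065 + 59*(35 - 1*32)) = √(14065 + 59*(35 - 32)) = √(14065 + 59*3) = √(14065 + 177) = √14242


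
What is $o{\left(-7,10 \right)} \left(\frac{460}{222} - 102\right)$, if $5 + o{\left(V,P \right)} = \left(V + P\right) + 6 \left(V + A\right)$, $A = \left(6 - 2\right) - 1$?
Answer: $\frac{288392}{111} \approx 2598.1$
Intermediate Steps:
$A = 3$ ($A = 4 - 1 = 3$)
$o{\left(V,P \right)} = 13 + P + 7 V$ ($o{\left(V,P \right)} = -5 + \left(\left(V + P\right) + 6 \left(V + 3\right)\right) = -5 + \left(\left(P + V\right) + 6 \left(3 + V\right)\right) = -5 + \left(\left(P + V\right) + \left(18 + 6 V\right)\right) = -5 + \left(18 + P + 7 V\right) = 13 + P + 7 V$)
$o{\left(-7,10 \right)} \left(\frac{460}{222} - 102\right) = \left(13 + 10 + 7 \left(-7\right)\right) \left(\frac{460}{222} - 102\right) = \left(13 + 10 - 49\right) \left(460 \cdot \frac{1}{222} - 102\right) = - 26 \left(\frac{230}{111} - 102\right) = \left(-26\right) \left(- \frac{11092}{111}\right) = \frac{288392}{111}$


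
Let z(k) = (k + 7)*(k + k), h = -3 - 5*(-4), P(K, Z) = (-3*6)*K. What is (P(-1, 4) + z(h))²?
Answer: 695556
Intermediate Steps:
P(K, Z) = -18*K
h = 17 (h = -3 + 20 = 17)
z(k) = 2*k*(7 + k) (z(k) = (7 + k)*(2*k) = 2*k*(7 + k))
(P(-1, 4) + z(h))² = (-18*(-1) + 2*17*(7 + 17))² = (18 + 2*17*24)² = (18 + 816)² = 834² = 695556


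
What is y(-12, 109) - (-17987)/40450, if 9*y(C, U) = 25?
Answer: 1173133/364050 ≈ 3.2225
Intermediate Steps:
y(C, U) = 25/9 (y(C, U) = (⅑)*25 = 25/9)
y(-12, 109) - (-17987)/40450 = 25/9 - (-17987)/40450 = 25/9 - 1*(-17987/40450) = 25/9 + 17987/40450 = 1173133/364050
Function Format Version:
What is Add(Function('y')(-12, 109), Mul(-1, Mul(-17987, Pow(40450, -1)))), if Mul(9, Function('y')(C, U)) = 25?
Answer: Rational(1173133, 364050) ≈ 3.2225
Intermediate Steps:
Function('y')(C, U) = Rational(25, 9) (Function('y')(C, U) = Mul(Rational(1, 9), 25) = Rational(25, 9))
Add(Function('y')(-12, 109), Mul(-1, Mul(-17987, Pow(40450, -1)))) = Add(Rational(25, 9), Mul(-1, Mul(-17987, Pow(40450, -1)))) = Add(Rational(25, 9), Mul(-1, Mul(-17987, Rational(1, 40450)))) = Add(Rational(25, 9), Mul(-1, Rational(-17987, 40450))) = Add(Rational(25, 9), Rational(17987, 40450)) = Rational(1173133, 364050)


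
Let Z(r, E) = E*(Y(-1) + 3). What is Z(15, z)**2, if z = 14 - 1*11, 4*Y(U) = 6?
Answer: 729/4 ≈ 182.25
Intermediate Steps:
Y(U) = 3/2 (Y(U) = (1/4)*6 = 3/2)
z = 3 (z = 14 - 11 = 3)
Z(r, E) = 9*E/2 (Z(r, E) = E*(3/2 + 3) = E*(9/2) = 9*E/2)
Z(15, z)**2 = ((9/2)*3)**2 = (27/2)**2 = 729/4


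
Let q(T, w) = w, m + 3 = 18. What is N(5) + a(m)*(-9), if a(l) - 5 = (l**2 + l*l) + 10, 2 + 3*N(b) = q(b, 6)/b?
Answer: -62779/15 ≈ -4185.3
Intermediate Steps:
m = 15 (m = -3 + 18 = 15)
N(b) = -2/3 + 2/b (N(b) = -2/3 + (6/b)/3 = -2/3 + 2/b)
a(l) = 15 + 2*l**2 (a(l) = 5 + ((l**2 + l*l) + 10) = 5 + ((l**2 + l**2) + 10) = 5 + (2*l**2 + 10) = 5 + (10 + 2*l**2) = 15 + 2*l**2)
N(5) + a(m)*(-9) = (-2/3 + 2/5) + (15 + 2*15**2)*(-9) = (-2/3 + 2*(1/5)) + (15 + 2*225)*(-9) = (-2/3 + 2/5) + (15 + 450)*(-9) = -4/15 + 465*(-9) = -4/15 - 4185 = -62779/15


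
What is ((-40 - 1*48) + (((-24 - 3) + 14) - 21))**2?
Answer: 14884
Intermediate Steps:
((-40 - 1*48) + (((-24 - 3) + 14) - 21))**2 = ((-40 - 48) + ((-27 + 14) - 21))**2 = (-88 + (-13 - 21))**2 = (-88 - 34)**2 = (-122)**2 = 14884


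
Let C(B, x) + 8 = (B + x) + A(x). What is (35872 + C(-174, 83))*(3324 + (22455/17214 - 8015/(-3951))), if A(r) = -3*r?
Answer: 1339848562647554/11335419 ≈ 1.1820e+8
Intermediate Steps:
C(B, x) = -8 + B - 2*x (C(B, x) = -8 + ((B + x) - 3*x) = -8 + (B - 2*x) = -8 + B - 2*x)
(35872 + C(-174, 83))*(3324 + (22455/17214 - 8015/(-3951))) = (35872 + (-8 - 174 - 2*83))*(3324 + (22455/17214 - 8015/(-3951))) = (35872 + (-8 - 174 - 166))*(3324 + (22455*(1/17214) - 8015*(-1/3951))) = (35872 - 348)*(3324 + (7485/5738 + 8015/3951)) = 35524*(3324 + 75563305/22670838) = 35524*(75433428817/22670838) = 1339848562647554/11335419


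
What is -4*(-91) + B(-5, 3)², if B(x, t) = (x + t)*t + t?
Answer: 373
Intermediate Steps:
B(x, t) = t + t*(t + x) (B(x, t) = (t + x)*t + t = t*(t + x) + t = t + t*(t + x))
-4*(-91) + B(-5, 3)² = -4*(-91) + (3*(1 + 3 - 5))² = 364 + (3*(-1))² = 364 + (-3)² = 364 + 9 = 373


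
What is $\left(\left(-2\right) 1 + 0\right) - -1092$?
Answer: $1090$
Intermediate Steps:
$\left(\left(-2\right) 1 + 0\right) - -1092 = \left(-2 + 0\right) + 1092 = -2 + 1092 = 1090$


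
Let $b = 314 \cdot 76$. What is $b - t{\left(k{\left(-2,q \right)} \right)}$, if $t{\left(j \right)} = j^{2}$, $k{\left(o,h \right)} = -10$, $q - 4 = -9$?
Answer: $23764$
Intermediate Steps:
$q = -5$ ($q = 4 - 9 = -5$)
$b = 23864$
$b - t{\left(k{\left(-2,q \right)} \right)} = 23864 - \left(-10\right)^{2} = 23864 - 100 = 23764$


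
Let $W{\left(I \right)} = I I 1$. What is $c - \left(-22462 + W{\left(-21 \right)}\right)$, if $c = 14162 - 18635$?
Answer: $17548$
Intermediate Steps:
$W{\left(I \right)} = I^{2}$ ($W{\left(I \right)} = I^{2} \cdot 1 = I^{2}$)
$c = -4473$ ($c = 14162 - 18635 = -4473$)
$c - \left(-22462 + W{\left(-21 \right)}\right) = -4473 + \left(22462 - \left(-21\right)^{2}\right) = -4473 + \left(22462 - 441\right) = -4473 + 22021 = 17548$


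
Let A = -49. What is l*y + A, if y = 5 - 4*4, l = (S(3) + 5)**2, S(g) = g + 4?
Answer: -1633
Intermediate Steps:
S(g) = 4 + g
l = 144 (l = ((4 + 3) + 5)**2 = (7 + 5)**2 = 12**2 = 144)
y = -11 (y = 5 - 16 = -11)
l*y + A = 144*(-11) - 49 = -1584 - 49 = -1633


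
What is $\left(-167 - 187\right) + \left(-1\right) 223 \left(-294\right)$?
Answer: $65208$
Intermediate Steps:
$\left(-167 - 187\right) + \left(-1\right) 223 \left(-294\right) = -354 - -65562 = -354 + 65562 = 65208$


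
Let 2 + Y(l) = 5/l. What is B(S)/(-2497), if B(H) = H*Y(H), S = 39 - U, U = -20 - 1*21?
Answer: 155/2497 ≈ 0.062074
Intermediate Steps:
U = -41 (U = -20 - 21 = -41)
S = 80 (S = 39 - 1*(-41) = 39 + 41 = 80)
Y(l) = -2 + 5/l
B(H) = H*(-2 + 5/H)
B(S)/(-2497) = (5 - 2*80)/(-2497) = (5 - 160)*(-1/2497) = -155*(-1/2497) = 155/2497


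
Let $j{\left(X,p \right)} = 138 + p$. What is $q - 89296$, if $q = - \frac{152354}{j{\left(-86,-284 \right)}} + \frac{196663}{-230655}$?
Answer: $- \frac{1485993278704}{16837815} \approx -88253.0$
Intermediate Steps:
$q = \frac{17556249536}{16837815}$ ($q = - \frac{152354}{138 - 284} + \frac{196663}{-230655} = - \frac{152354}{-146} + 196663 \left(- \frac{1}{230655}\right) = \left(-152354\right) \left(- \frac{1}{146}\right) - \frac{196663}{230655} = \frac{76177}{73} - \frac{196663}{230655} = \frac{17556249536}{16837815} \approx 1042.7$)
$q - 89296 = \frac{17556249536}{16837815} - 89296 = - \frac{1485993278704}{16837815}$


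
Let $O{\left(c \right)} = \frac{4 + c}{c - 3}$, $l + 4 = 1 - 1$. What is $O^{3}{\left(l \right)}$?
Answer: $0$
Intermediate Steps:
$l = -4$ ($l = -4 + \left(1 - 1\right) = -4 + 0 = -4$)
$O{\left(c \right)} = \frac{4 + c}{-3 + c}$
$O^{3}{\left(l \right)} = \left(\frac{4 - 4}{-3 - 4}\right)^{3} = \left(\frac{1}{-7} \cdot 0\right)^{3} = \left(\left(- \frac{1}{7}\right) 0\right)^{3} = 0^{3} = 0$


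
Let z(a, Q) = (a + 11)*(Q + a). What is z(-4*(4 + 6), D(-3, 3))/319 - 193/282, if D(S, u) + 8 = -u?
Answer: 12259/3102 ≈ 3.9520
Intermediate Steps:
D(S, u) = -8 - u
z(a, Q) = (11 + a)*(Q + a)
z(-4*(4 + 6), D(-3, 3))/319 - 193/282 = ((-4*(4 + 6))² + 11*(-8 - 1*3) + 11*(-4*(4 + 6)) + (-8 - 1*3)*(-4*(4 + 6)))/319 - 193/282 = ((-4*10)² + 11*(-8 - 3) + 11*(-4*10) + (-8 - 3)*(-4*10))*(1/319) - 193*1/282 = ((-40)² + 11*(-11) + 11*(-40) - 11*(-40))*(1/319) - 193/282 = (1600 - 121 - 440 + 440)*(1/319) - 193/282 = 1479*(1/319) - 193/282 = 51/11 - 193/282 = 12259/3102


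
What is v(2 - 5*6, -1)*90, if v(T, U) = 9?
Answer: 810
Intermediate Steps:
v(2 - 5*6, -1)*90 = 9*90 = 810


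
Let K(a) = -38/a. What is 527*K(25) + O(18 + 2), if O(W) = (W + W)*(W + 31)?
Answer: 30974/25 ≈ 1239.0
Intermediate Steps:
O(W) = 2*W*(31 + W) (O(W) = (2*W)*(31 + W) = 2*W*(31 + W))
527*K(25) + O(18 + 2) = 527*(-38/25) + 2*(18 + 2)*(31 + (18 + 2)) = 527*(-38*1/25) + 2*20*(31 + 20) = 527*(-38/25) + 2*20*51 = -20026/25 + 2040 = 30974/25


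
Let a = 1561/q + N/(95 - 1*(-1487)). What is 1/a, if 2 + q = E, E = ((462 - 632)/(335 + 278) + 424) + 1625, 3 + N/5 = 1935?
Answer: 141774433/973831199 ≈ 0.14558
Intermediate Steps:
N = 9660 (N = -15 + 5*1935 = -15 + 9675 = 9660)
E = 1255867/613 (E = (-170/613 + 424) + 1625 = 259742/613 + 1625 = 1255867/613 ≈ 2048.7)
q = 1254641/613 (q = -2 + 1255867/613 = 1254641/613 ≈ 2046.7)
a = 973831199/141774433 (a = 1561/(1254641/613) + 9660/(95 - 1*(-1487)) = 1561*(613/1254641) + 9660/(95 + 1487) = 956893/1254641 + 9660/1582 = 956893/1254641 + 9660*(1/1582) = 956893/1254641 + 690/113 = 973831199/141774433 ≈ 6.8689)
1/a = 1/(973831199/141774433) = 141774433/973831199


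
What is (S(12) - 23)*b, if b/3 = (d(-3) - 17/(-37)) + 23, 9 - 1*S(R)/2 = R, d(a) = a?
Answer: -65859/37 ≈ -1780.0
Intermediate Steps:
S(R) = 18 - 2*R
b = 2271/37 (b = 3*((-3 - 17/(-37)) + 23) = 3*((-3 - 17*(-1/37)) + 23) = 3*((-3 + 17/37) + 23) = 3*(-94/37 + 23) = 3*(757/37) = 2271/37 ≈ 61.378)
(S(12) - 23)*b = ((18 - 2*12) - 23)*(2271/37) = ((18 - 24) - 23)*(2271/37) = (-6 - 23)*(2271/37) = -29*2271/37 = -65859/37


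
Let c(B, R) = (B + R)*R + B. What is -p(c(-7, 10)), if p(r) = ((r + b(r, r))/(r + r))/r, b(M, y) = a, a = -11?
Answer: -6/529 ≈ -0.011342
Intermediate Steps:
b(M, y) = -11
c(B, R) = B + R*(B + R) (c(B, R) = R*(B + R) + B = B + R*(B + R))
p(r) = (-11 + r)/(2*r²) (p(r) = ((r - 11)/(r + r))/r = ((-11 + r)/((2*r)))/r = ((-11 + r)*(1/(2*r)))/r = ((-11 + r)/(2*r))/r = (-11 + r)/(2*r²))
-p(c(-7, 10)) = -(-11 + (-7 + 10² - 7*10))/(2*(-7 + 10² - 7*10)²) = -(-11 + (-7 + 100 - 70))/(2*(-7 + 100 - 70)²) = -(-11 + 23)/(2*23²) = -12/(2*529) = -1*6/529 = -6/529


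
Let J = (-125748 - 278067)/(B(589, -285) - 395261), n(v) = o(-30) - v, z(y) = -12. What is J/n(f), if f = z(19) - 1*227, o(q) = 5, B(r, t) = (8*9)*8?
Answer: 80763/19260628 ≈ 0.0041932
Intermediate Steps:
B(r, t) = 576 (B(r, t) = 72*8 = 576)
f = -239 (f = -12 - 1*227 = -12 - 227 = -239)
n(v) = 5 - v
J = 80763/78937 (J = (-125748 - 278067)/(576 - 395261) = -403815/(-394685) = -403815*(-1/394685) = 80763/78937 ≈ 1.0231)
J/n(f) = 80763/(78937*(5 - 1*(-239))) = 80763/(78937*(5 + 239)) = (80763/78937)/244 = (80763/78937)*(1/244) = 80763/19260628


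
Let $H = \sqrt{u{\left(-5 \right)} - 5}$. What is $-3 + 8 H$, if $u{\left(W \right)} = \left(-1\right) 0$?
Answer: $-3 + 8 i \sqrt{5} \approx -3.0 + 17.889 i$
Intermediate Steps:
$u{\left(W \right)} = 0$
$H = i \sqrt{5}$ ($H = \sqrt{0 - 5} = \sqrt{-5} = i \sqrt{5} \approx 2.2361 i$)
$-3 + 8 H = -3 + 8 i \sqrt{5}$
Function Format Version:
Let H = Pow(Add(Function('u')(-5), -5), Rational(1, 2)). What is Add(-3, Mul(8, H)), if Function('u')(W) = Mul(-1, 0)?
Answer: Add(-3, Mul(8, I, Pow(5, Rational(1, 2)))) ≈ Add(-3.0000, Mul(17.889, I))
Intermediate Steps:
Function('u')(W) = 0
H = Mul(I, Pow(5, Rational(1, 2))) (H = Pow(Add(0, -5), Rational(1, 2)) = Pow(-5, Rational(1, 2)) = Mul(I, Pow(5, Rational(1, 2))) ≈ Mul(2.2361, I))
Add(-3, Mul(8, H)) = Add(-3, Mul(8, Mul(I, Pow(5, Rational(1, 2))))) = Add(-3, Mul(8, I, Pow(5, Rational(1, 2))))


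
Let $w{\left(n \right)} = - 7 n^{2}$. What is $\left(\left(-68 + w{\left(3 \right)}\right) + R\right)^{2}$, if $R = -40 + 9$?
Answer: $26244$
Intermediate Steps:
$R = -31$
$\left(\left(-68 + w{\left(3 \right)}\right) + R\right)^{2} = \left(\left(-68 - 7 \cdot 3^{2}\right) - 31\right)^{2} = \left(\left(-68 - 63\right) - 31\right)^{2} = \left(-131 - 31\right)^{2} = \left(-162\right)^{2} = 26244$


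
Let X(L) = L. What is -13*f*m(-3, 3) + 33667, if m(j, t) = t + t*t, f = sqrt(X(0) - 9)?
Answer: 33667 - 468*I ≈ 33667.0 - 468.0*I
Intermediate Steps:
f = 3*I (f = sqrt(0 - 9) = sqrt(-9) = 3*I ≈ 3.0*I)
m(j, t) = t + t**2
-13*f*m(-3, 3) + 33667 = -13*(3*I)*3*(1 + 3) + 33667 = -39*I*3*4 + 33667 = -39*I*12 + 33667 = -468*I + 33667 = 33667 - 468*I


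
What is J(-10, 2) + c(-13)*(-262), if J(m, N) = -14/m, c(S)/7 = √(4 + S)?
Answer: 7/5 - 5502*I ≈ 1.4 - 5502.0*I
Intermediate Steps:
c(S) = 7*√(4 + S)
J(-10, 2) + c(-13)*(-262) = -14/(-10) + (7*√(4 - 13))*(-262) = -14*(-⅒) + (7*√(-9))*(-262) = 7/5 + (7*(3*I))*(-262) = 7/5 + (21*I)*(-262) = 7/5 - 5502*I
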